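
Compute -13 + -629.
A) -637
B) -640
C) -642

-13 + -629 = -642
C) -642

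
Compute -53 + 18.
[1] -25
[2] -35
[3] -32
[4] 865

-53 + 18 = -35
2) -35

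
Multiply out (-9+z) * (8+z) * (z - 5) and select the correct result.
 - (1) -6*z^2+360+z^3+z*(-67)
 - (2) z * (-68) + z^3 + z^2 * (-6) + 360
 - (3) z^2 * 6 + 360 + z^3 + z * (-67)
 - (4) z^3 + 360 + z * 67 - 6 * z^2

Expanding (-9+z) * (8+z) * (z - 5):
= -6*z^2+360+z^3+z*(-67)
1) -6*z^2+360+z^3+z*(-67)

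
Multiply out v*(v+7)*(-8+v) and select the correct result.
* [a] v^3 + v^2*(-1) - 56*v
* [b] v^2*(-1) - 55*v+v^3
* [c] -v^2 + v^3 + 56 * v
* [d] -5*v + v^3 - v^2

Expanding v*(v+7)*(-8+v):
= v^3 + v^2*(-1) - 56*v
a) v^3 + v^2*(-1) - 56*v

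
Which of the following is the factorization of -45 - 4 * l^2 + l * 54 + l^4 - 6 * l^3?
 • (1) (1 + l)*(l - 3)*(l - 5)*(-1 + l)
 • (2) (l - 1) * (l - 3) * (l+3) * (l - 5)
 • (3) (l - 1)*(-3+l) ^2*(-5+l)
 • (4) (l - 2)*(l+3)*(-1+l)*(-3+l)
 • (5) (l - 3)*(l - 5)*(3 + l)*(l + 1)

We need to factor -45 - 4 * l^2 + l * 54 + l^4 - 6 * l^3.
The factored form is (l - 1) * (l - 3) * (l+3) * (l - 5).
2) (l - 1) * (l - 3) * (l+3) * (l - 5)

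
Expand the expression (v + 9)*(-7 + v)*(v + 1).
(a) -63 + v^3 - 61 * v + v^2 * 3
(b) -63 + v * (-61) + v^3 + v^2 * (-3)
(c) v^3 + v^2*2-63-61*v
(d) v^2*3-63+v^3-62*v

Expanding (v + 9)*(-7 + v)*(v + 1):
= -63 + v^3 - 61 * v + v^2 * 3
a) -63 + v^3 - 61 * v + v^2 * 3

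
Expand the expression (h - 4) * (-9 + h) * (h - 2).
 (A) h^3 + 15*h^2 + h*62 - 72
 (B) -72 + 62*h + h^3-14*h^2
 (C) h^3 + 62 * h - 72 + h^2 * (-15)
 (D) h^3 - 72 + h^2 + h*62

Expanding (h - 4) * (-9 + h) * (h - 2):
= h^3 + 62 * h - 72 + h^2 * (-15)
C) h^3 + 62 * h - 72 + h^2 * (-15)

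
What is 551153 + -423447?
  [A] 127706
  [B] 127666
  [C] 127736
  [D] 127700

551153 + -423447 = 127706
A) 127706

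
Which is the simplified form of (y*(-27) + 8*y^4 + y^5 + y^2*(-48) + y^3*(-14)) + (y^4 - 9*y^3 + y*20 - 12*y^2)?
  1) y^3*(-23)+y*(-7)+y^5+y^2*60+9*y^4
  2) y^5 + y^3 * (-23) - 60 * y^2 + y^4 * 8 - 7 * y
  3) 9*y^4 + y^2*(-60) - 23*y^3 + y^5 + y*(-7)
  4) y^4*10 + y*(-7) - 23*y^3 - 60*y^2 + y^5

Adding the polynomials and combining like terms:
(y*(-27) + 8*y^4 + y^5 + y^2*(-48) + y^3*(-14)) + (y^4 - 9*y^3 + y*20 - 12*y^2)
= 9*y^4 + y^2*(-60) - 23*y^3 + y^5 + y*(-7)
3) 9*y^4 + y^2*(-60) - 23*y^3 + y^5 + y*(-7)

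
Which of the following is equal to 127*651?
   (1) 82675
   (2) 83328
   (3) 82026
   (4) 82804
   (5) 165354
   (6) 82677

127 * 651 = 82677
6) 82677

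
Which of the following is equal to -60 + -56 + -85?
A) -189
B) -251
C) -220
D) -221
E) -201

First: -60 + -56 = -116
Then: -116 + -85 = -201
E) -201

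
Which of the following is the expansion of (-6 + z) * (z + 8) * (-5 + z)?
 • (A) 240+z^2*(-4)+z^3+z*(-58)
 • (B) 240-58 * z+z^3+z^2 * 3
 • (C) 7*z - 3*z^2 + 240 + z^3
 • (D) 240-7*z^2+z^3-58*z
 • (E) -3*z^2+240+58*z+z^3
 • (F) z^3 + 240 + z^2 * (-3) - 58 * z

Expanding (-6 + z) * (z + 8) * (-5 + z):
= z^3 + 240 + z^2 * (-3) - 58 * z
F) z^3 + 240 + z^2 * (-3) - 58 * z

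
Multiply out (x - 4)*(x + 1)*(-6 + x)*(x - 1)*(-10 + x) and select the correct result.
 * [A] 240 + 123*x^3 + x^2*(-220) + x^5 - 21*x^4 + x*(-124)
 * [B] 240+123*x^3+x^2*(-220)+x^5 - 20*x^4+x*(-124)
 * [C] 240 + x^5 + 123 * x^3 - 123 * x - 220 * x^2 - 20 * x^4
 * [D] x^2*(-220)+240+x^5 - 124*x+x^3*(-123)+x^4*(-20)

Expanding (x - 4)*(x + 1)*(-6 + x)*(x - 1)*(-10 + x):
= 240+123*x^3+x^2*(-220)+x^5 - 20*x^4+x*(-124)
B) 240+123*x^3+x^2*(-220)+x^5 - 20*x^4+x*(-124)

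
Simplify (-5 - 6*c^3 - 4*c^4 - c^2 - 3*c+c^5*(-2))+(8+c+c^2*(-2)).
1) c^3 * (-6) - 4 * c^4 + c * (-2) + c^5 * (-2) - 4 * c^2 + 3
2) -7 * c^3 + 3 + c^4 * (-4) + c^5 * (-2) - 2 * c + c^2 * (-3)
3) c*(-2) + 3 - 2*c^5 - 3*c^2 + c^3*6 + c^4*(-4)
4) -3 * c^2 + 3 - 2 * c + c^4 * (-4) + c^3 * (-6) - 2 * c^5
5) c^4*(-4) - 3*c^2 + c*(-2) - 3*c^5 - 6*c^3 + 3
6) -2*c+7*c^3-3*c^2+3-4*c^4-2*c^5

Adding the polynomials and combining like terms:
(-5 - 6*c^3 - 4*c^4 - c^2 - 3*c + c^5*(-2)) + (8 + c + c^2*(-2))
= -3 * c^2 + 3 - 2 * c + c^4 * (-4) + c^3 * (-6) - 2 * c^5
4) -3 * c^2 + 3 - 2 * c + c^4 * (-4) + c^3 * (-6) - 2 * c^5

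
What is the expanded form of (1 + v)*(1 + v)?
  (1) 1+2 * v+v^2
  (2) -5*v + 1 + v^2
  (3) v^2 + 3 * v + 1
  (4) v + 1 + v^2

Expanding (1 + v)*(1 + v):
= 1+2 * v+v^2
1) 1+2 * v+v^2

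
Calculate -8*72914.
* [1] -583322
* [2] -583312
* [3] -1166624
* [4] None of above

-8 * 72914 = -583312
2) -583312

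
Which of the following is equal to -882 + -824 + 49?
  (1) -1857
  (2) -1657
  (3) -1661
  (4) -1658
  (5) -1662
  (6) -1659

First: -882 + -824 = -1706
Then: -1706 + 49 = -1657
2) -1657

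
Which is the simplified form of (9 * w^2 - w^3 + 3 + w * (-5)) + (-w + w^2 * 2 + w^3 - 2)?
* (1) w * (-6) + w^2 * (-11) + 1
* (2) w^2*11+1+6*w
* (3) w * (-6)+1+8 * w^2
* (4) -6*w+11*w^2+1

Adding the polynomials and combining like terms:
(9*w^2 - w^3 + 3 + w*(-5)) + (-w + w^2*2 + w^3 - 2)
= -6*w+11*w^2+1
4) -6*w+11*w^2+1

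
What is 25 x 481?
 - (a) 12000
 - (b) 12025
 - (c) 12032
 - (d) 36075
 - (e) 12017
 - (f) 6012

25 * 481 = 12025
b) 12025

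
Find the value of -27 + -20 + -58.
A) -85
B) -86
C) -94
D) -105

First: -27 + -20 = -47
Then: -47 + -58 = -105
D) -105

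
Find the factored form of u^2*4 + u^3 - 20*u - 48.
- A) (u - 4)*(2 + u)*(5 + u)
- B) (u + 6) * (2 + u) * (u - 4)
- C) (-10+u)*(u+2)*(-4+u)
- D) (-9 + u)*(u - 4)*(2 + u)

We need to factor u^2*4 + u^3 - 20*u - 48.
The factored form is (u + 6) * (2 + u) * (u - 4).
B) (u + 6) * (2 + u) * (u - 4)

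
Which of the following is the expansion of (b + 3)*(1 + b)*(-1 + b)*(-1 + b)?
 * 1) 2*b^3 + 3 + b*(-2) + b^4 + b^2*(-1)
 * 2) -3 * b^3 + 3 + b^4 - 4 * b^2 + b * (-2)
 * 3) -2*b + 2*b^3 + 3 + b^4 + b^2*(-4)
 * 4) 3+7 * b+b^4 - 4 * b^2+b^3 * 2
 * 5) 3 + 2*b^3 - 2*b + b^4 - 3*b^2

Expanding (b + 3)*(1 + b)*(-1 + b)*(-1 + b):
= -2*b + 2*b^3 + 3 + b^4 + b^2*(-4)
3) -2*b + 2*b^3 + 3 + b^4 + b^2*(-4)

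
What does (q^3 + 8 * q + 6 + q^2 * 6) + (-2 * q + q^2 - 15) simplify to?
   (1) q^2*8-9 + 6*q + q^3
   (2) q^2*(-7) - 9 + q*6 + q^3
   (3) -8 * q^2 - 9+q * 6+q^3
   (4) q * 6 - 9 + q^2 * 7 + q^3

Adding the polynomials and combining like terms:
(q^3 + 8*q + 6 + q^2*6) + (-2*q + q^2 - 15)
= q * 6 - 9 + q^2 * 7 + q^3
4) q * 6 - 9 + q^2 * 7 + q^3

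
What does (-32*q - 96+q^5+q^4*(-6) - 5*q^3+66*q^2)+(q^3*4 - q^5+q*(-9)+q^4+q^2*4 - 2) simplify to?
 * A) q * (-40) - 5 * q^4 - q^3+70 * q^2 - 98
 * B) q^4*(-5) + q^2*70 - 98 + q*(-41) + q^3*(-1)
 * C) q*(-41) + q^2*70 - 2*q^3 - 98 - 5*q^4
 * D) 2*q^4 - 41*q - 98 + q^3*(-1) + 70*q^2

Adding the polynomials and combining like terms:
(-32*q - 96 + q^5 + q^4*(-6) - 5*q^3 + 66*q^2) + (q^3*4 - q^5 + q*(-9) + q^4 + q^2*4 - 2)
= q^4*(-5) + q^2*70 - 98 + q*(-41) + q^3*(-1)
B) q^4*(-5) + q^2*70 - 98 + q*(-41) + q^3*(-1)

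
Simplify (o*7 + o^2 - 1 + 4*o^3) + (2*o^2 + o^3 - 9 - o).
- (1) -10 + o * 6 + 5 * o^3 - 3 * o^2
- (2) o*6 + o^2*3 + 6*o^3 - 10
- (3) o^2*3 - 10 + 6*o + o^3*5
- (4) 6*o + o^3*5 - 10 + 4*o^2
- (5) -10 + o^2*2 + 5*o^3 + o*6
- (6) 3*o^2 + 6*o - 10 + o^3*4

Adding the polynomials and combining like terms:
(o*7 + o^2 - 1 + 4*o^3) + (2*o^2 + o^3 - 9 - o)
= o^2*3 - 10 + 6*o + o^3*5
3) o^2*3 - 10 + 6*o + o^3*5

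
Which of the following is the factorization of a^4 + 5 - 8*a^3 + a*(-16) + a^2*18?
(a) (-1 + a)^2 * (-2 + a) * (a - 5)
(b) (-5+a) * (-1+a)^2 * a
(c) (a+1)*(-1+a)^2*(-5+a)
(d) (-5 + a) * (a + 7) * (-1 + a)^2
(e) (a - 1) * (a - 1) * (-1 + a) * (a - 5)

We need to factor a^4 + 5 - 8*a^3 + a*(-16) + a^2*18.
The factored form is (a - 1) * (a - 1) * (-1 + a) * (a - 5).
e) (a - 1) * (a - 1) * (-1 + a) * (a - 5)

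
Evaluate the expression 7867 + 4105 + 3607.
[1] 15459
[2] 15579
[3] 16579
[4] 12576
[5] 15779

First: 7867 + 4105 = 11972
Then: 11972 + 3607 = 15579
2) 15579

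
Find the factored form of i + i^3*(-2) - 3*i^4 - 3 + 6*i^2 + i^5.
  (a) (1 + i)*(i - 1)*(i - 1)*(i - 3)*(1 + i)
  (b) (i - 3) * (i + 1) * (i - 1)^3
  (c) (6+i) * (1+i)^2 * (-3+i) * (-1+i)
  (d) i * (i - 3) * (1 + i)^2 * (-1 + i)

We need to factor i + i^3*(-2) - 3*i^4 - 3 + 6*i^2 + i^5.
The factored form is (1 + i)*(i - 1)*(i - 1)*(i - 3)*(1 + i).
a) (1 + i)*(i - 1)*(i - 1)*(i - 3)*(1 + i)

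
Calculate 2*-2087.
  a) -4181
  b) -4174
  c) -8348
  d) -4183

2 * -2087 = -4174
b) -4174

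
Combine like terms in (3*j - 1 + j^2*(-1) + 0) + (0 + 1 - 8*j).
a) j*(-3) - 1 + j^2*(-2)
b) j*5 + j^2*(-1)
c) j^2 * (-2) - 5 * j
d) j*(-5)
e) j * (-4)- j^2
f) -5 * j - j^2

Adding the polynomials and combining like terms:
(3*j - 1 + j^2*(-1) + 0) + (0 + 1 - 8*j)
= -5 * j - j^2
f) -5 * j - j^2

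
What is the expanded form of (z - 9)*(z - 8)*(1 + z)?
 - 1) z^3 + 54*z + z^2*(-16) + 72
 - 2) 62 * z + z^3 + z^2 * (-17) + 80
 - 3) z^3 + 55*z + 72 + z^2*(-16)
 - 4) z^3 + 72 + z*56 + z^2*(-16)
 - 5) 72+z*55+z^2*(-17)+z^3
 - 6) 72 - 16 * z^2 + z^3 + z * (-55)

Expanding (z - 9)*(z - 8)*(1 + z):
= z^3 + 55*z + 72 + z^2*(-16)
3) z^3 + 55*z + 72 + z^2*(-16)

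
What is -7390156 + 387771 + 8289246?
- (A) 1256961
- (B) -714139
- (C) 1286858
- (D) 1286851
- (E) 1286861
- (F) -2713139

First: -7390156 + 387771 = -7002385
Then: -7002385 + 8289246 = 1286861
E) 1286861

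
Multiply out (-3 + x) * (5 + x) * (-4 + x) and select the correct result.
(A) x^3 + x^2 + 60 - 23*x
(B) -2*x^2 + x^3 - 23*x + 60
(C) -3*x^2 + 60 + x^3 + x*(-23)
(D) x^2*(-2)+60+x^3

Expanding (-3 + x) * (5 + x) * (-4 + x):
= -2*x^2 + x^3 - 23*x + 60
B) -2*x^2 + x^3 - 23*x + 60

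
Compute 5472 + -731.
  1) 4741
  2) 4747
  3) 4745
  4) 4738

5472 + -731 = 4741
1) 4741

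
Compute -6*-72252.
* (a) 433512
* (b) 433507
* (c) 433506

-6 * -72252 = 433512
a) 433512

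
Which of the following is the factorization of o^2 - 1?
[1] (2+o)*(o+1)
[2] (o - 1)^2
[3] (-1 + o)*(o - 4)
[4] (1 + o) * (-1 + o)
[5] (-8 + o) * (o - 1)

We need to factor o^2 - 1.
The factored form is (1 + o) * (-1 + o).
4) (1 + o) * (-1 + o)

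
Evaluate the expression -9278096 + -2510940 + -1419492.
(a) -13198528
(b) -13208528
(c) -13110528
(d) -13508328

First: -9278096 + -2510940 = -11789036
Then: -11789036 + -1419492 = -13208528
b) -13208528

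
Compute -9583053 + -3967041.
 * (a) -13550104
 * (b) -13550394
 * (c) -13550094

-9583053 + -3967041 = -13550094
c) -13550094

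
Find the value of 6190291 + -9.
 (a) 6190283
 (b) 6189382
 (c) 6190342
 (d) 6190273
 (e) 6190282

6190291 + -9 = 6190282
e) 6190282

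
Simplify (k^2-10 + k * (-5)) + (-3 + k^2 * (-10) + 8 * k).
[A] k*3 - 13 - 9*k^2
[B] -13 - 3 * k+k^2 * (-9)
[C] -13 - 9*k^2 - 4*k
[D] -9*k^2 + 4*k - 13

Adding the polynomials and combining like terms:
(k^2 - 10 + k*(-5)) + (-3 + k^2*(-10) + 8*k)
= k*3 - 13 - 9*k^2
A) k*3 - 13 - 9*k^2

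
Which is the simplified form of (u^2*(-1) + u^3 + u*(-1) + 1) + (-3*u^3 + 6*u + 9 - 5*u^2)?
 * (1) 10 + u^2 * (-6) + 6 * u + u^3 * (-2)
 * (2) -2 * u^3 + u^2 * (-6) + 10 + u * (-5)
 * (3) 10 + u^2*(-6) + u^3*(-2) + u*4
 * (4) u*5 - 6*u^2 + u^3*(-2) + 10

Adding the polynomials and combining like terms:
(u^2*(-1) + u^3 + u*(-1) + 1) + (-3*u^3 + 6*u + 9 - 5*u^2)
= u*5 - 6*u^2 + u^3*(-2) + 10
4) u*5 - 6*u^2 + u^3*(-2) + 10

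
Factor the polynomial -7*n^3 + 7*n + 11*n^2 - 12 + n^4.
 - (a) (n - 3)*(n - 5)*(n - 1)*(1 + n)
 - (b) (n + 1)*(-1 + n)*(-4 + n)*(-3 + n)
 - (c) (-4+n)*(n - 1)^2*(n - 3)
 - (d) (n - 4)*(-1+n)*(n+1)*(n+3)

We need to factor -7*n^3 + 7*n + 11*n^2 - 12 + n^4.
The factored form is (n + 1)*(-1 + n)*(-4 + n)*(-3 + n).
b) (n + 1)*(-1 + n)*(-4 + n)*(-3 + n)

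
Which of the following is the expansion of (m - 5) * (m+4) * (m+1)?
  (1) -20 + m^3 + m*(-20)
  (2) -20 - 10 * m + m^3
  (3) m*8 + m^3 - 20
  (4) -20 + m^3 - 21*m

Expanding (m - 5) * (m+4) * (m+1):
= -20 + m^3 - 21*m
4) -20 + m^3 - 21*m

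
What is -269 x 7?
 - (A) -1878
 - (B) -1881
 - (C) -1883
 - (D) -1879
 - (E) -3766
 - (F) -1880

-269 * 7 = -1883
C) -1883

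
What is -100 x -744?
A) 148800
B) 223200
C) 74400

-100 * -744 = 74400
C) 74400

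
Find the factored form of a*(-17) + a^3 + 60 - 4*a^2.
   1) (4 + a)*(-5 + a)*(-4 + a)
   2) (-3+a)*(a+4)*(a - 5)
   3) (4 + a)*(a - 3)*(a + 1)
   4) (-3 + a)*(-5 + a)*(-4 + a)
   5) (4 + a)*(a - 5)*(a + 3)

We need to factor a*(-17) + a^3 + 60 - 4*a^2.
The factored form is (-3+a)*(a+4)*(a - 5).
2) (-3+a)*(a+4)*(a - 5)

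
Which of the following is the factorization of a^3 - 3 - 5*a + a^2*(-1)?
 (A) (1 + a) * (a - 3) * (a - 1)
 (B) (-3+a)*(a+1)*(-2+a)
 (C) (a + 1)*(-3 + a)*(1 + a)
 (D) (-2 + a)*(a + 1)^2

We need to factor a^3 - 3 - 5*a + a^2*(-1).
The factored form is (a + 1)*(-3 + a)*(1 + a).
C) (a + 1)*(-3 + a)*(1 + a)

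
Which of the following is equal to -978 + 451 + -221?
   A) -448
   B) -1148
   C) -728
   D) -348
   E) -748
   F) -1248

First: -978 + 451 = -527
Then: -527 + -221 = -748
E) -748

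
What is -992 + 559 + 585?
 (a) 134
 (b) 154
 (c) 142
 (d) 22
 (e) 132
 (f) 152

First: -992 + 559 = -433
Then: -433 + 585 = 152
f) 152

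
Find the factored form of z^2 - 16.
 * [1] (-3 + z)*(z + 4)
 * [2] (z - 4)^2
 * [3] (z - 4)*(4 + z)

We need to factor z^2 - 16.
The factored form is (z - 4)*(4 + z).
3) (z - 4)*(4 + z)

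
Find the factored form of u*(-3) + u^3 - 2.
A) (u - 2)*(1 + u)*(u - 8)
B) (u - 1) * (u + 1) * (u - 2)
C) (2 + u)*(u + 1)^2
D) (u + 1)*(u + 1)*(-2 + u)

We need to factor u*(-3) + u^3 - 2.
The factored form is (u + 1)*(u + 1)*(-2 + u).
D) (u + 1)*(u + 1)*(-2 + u)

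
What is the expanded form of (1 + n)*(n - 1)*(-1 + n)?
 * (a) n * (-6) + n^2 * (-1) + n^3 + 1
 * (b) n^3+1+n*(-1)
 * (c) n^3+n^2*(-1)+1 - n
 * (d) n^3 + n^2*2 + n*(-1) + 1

Expanding (1 + n)*(n - 1)*(-1 + n):
= n^3+n^2*(-1)+1 - n
c) n^3+n^2*(-1)+1 - n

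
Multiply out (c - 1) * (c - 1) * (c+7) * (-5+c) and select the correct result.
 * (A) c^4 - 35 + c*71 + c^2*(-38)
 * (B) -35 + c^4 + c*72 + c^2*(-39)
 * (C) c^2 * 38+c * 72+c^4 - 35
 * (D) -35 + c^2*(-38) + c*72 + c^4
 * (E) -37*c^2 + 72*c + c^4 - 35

Expanding (c - 1) * (c - 1) * (c+7) * (-5+c):
= -35 + c^2*(-38) + c*72 + c^4
D) -35 + c^2*(-38) + c*72 + c^4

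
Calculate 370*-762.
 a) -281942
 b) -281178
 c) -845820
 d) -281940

370 * -762 = -281940
d) -281940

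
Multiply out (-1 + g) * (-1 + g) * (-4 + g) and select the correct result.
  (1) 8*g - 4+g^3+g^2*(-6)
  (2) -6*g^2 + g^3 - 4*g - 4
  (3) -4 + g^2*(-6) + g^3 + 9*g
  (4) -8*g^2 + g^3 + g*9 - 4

Expanding (-1 + g) * (-1 + g) * (-4 + g):
= -4 + g^2*(-6) + g^3 + 9*g
3) -4 + g^2*(-6) + g^3 + 9*g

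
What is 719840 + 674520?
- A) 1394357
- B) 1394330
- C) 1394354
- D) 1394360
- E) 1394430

719840 + 674520 = 1394360
D) 1394360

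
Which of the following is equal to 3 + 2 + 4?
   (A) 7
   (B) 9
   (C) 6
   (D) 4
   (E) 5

First: 3 + 2 = 5
Then: 5 + 4 = 9
B) 9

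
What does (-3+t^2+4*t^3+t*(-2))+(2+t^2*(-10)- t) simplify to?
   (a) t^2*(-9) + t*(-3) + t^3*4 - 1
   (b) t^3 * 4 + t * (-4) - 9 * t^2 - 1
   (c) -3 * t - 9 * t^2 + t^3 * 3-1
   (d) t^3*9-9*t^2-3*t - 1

Adding the polynomials and combining like terms:
(-3 + t^2 + 4*t^3 + t*(-2)) + (2 + t^2*(-10) - t)
= t^2*(-9) + t*(-3) + t^3*4 - 1
a) t^2*(-9) + t*(-3) + t^3*4 - 1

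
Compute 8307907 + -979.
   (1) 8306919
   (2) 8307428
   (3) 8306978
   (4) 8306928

8307907 + -979 = 8306928
4) 8306928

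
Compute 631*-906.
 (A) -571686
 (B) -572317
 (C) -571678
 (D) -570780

631 * -906 = -571686
A) -571686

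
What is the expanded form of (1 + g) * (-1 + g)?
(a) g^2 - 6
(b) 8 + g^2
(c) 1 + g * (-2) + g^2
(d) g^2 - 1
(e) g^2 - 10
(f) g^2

Expanding (1 + g) * (-1 + g):
= g^2 - 1
d) g^2 - 1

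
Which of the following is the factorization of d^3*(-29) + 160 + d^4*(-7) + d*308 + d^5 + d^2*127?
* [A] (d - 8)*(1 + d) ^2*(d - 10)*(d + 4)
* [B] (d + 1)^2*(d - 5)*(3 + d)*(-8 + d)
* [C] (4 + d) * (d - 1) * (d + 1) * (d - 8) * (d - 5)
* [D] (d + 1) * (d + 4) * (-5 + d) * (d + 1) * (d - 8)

We need to factor d^3*(-29) + 160 + d^4*(-7) + d*308 + d^5 + d^2*127.
The factored form is (d + 1) * (d + 4) * (-5 + d) * (d + 1) * (d - 8).
D) (d + 1) * (d + 4) * (-5 + d) * (d + 1) * (d - 8)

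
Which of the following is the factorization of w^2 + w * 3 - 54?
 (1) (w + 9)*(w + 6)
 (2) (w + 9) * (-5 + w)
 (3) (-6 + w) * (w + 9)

We need to factor w^2 + w * 3 - 54.
The factored form is (-6 + w) * (w + 9).
3) (-6 + w) * (w + 9)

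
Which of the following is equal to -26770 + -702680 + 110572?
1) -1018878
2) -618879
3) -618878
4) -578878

First: -26770 + -702680 = -729450
Then: -729450 + 110572 = -618878
3) -618878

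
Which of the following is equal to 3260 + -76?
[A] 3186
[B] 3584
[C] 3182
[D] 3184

3260 + -76 = 3184
D) 3184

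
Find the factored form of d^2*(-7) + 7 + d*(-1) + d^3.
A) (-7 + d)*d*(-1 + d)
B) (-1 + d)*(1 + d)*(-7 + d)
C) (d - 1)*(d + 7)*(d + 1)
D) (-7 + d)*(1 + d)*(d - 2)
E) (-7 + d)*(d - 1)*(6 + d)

We need to factor d^2*(-7) + 7 + d*(-1) + d^3.
The factored form is (-1 + d)*(1 + d)*(-7 + d).
B) (-1 + d)*(1 + d)*(-7 + d)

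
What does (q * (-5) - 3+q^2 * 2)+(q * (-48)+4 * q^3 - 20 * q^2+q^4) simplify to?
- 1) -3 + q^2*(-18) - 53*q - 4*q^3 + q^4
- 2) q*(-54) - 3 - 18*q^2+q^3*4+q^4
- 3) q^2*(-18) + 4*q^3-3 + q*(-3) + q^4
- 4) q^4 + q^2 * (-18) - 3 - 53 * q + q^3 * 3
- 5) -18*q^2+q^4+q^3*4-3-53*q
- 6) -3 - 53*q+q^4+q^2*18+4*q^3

Adding the polynomials and combining like terms:
(q*(-5) - 3 + q^2*2) + (q*(-48) + 4*q^3 - 20*q^2 + q^4)
= -18*q^2+q^4+q^3*4-3-53*q
5) -18*q^2+q^4+q^3*4-3-53*q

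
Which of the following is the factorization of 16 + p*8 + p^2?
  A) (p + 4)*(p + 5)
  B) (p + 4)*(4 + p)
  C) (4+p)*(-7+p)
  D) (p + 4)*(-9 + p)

We need to factor 16 + p*8 + p^2.
The factored form is (p + 4)*(4 + p).
B) (p + 4)*(4 + p)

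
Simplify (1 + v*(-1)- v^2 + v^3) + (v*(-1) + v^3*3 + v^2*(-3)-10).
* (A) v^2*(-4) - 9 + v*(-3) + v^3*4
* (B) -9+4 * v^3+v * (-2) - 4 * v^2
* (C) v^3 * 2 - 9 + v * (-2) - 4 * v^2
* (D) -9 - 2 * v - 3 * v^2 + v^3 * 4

Adding the polynomials and combining like terms:
(1 + v*(-1) - v^2 + v^3) + (v*(-1) + v^3*3 + v^2*(-3) - 10)
= -9+4 * v^3+v * (-2) - 4 * v^2
B) -9+4 * v^3+v * (-2) - 4 * v^2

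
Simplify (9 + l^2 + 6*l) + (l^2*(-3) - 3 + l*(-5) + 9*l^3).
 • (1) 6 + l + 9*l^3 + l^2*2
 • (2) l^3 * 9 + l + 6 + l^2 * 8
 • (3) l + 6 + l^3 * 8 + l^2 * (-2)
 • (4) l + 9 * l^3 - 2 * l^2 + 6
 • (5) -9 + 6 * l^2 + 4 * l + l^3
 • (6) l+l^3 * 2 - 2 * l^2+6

Adding the polynomials and combining like terms:
(9 + l^2 + 6*l) + (l^2*(-3) - 3 + l*(-5) + 9*l^3)
= l + 9 * l^3 - 2 * l^2 + 6
4) l + 9 * l^3 - 2 * l^2 + 6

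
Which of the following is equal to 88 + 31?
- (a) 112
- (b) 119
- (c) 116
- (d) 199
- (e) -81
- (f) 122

88 + 31 = 119
b) 119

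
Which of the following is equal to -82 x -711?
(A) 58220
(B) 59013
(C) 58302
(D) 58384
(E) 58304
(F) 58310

-82 * -711 = 58302
C) 58302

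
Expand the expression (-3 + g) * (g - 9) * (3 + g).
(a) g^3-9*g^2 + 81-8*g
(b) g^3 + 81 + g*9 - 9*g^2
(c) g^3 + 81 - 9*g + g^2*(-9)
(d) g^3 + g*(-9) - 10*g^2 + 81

Expanding (-3 + g) * (g - 9) * (3 + g):
= g^3 + 81 - 9*g + g^2*(-9)
c) g^3 + 81 - 9*g + g^2*(-9)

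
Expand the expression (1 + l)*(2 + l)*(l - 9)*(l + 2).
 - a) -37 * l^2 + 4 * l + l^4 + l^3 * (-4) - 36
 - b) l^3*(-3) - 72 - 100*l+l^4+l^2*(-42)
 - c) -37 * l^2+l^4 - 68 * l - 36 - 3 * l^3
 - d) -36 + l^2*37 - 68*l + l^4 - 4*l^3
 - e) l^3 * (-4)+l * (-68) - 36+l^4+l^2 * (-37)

Expanding (1 + l)*(2 + l)*(l - 9)*(l + 2):
= l^3 * (-4)+l * (-68) - 36+l^4+l^2 * (-37)
e) l^3 * (-4)+l * (-68) - 36+l^4+l^2 * (-37)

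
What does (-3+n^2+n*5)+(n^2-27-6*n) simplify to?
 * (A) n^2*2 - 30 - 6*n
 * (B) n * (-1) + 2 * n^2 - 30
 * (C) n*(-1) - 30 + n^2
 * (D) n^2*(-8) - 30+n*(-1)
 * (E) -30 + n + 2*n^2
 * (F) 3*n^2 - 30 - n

Adding the polynomials and combining like terms:
(-3 + n^2 + n*5) + (n^2 - 27 - 6*n)
= n * (-1) + 2 * n^2 - 30
B) n * (-1) + 2 * n^2 - 30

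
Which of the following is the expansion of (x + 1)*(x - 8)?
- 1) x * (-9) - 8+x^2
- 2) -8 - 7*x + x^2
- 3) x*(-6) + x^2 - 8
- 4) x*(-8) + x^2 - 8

Expanding (x + 1)*(x - 8):
= -8 - 7*x + x^2
2) -8 - 7*x + x^2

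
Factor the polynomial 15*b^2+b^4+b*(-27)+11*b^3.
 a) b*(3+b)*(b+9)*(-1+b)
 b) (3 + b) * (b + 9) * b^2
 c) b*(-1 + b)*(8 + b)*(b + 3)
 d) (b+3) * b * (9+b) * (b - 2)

We need to factor 15*b^2+b^4+b*(-27)+11*b^3.
The factored form is b*(3+b)*(b+9)*(-1+b).
a) b*(3+b)*(b+9)*(-1+b)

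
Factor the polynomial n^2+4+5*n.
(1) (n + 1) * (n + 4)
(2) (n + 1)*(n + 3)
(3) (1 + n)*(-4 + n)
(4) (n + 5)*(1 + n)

We need to factor n^2+4+5*n.
The factored form is (n + 1) * (n + 4).
1) (n + 1) * (n + 4)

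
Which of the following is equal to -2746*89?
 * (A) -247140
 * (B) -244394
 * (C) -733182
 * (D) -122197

-2746 * 89 = -244394
B) -244394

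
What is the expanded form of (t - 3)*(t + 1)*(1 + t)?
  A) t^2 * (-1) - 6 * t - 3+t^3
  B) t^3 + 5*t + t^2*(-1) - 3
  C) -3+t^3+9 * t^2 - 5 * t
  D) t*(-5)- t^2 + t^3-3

Expanding (t - 3)*(t + 1)*(1 + t):
= t*(-5)- t^2 + t^3-3
D) t*(-5)- t^2 + t^3-3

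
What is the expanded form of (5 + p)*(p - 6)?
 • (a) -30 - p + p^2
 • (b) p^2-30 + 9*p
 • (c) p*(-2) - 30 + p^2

Expanding (5 + p)*(p - 6):
= -30 - p + p^2
a) -30 - p + p^2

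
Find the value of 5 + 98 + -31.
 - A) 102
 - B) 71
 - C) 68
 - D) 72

First: 5 + 98 = 103
Then: 103 + -31 = 72
D) 72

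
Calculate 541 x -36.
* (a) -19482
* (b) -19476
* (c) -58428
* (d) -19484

541 * -36 = -19476
b) -19476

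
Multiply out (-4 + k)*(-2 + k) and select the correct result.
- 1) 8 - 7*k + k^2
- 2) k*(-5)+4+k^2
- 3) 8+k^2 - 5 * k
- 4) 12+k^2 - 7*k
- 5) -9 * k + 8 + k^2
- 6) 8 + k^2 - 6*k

Expanding (-4 + k)*(-2 + k):
= 8 + k^2 - 6*k
6) 8 + k^2 - 6*k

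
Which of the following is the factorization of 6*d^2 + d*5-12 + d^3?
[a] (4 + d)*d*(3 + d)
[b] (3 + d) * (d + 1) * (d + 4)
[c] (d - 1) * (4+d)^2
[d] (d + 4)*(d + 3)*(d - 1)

We need to factor 6*d^2 + d*5-12 + d^3.
The factored form is (d + 4)*(d + 3)*(d - 1).
d) (d + 4)*(d + 3)*(d - 1)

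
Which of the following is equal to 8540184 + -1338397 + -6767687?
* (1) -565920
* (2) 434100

First: 8540184 + -1338397 = 7201787
Then: 7201787 + -6767687 = 434100
2) 434100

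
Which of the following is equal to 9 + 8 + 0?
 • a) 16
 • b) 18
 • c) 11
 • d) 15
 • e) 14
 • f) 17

First: 9 + 8 = 17
Then: 17 + 0 = 17
f) 17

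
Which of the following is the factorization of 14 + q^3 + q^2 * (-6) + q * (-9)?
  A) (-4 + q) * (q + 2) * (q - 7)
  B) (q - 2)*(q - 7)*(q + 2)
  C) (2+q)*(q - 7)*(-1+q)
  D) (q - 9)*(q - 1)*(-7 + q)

We need to factor 14 + q^3 + q^2 * (-6) + q * (-9).
The factored form is (2+q)*(q - 7)*(-1+q).
C) (2+q)*(q - 7)*(-1+q)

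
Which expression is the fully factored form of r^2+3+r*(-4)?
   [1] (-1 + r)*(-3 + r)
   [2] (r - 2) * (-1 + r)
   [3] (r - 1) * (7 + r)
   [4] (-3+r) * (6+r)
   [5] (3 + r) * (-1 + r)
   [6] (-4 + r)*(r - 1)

We need to factor r^2+3+r*(-4).
The factored form is (-1 + r)*(-3 + r).
1) (-1 + r)*(-3 + r)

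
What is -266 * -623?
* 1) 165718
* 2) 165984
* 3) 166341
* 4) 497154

-266 * -623 = 165718
1) 165718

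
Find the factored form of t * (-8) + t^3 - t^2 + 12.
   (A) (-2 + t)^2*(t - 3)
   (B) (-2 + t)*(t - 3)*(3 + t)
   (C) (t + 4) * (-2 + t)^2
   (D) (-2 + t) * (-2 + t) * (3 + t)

We need to factor t * (-8) + t^3 - t^2 + 12.
The factored form is (-2 + t) * (-2 + t) * (3 + t).
D) (-2 + t) * (-2 + t) * (3 + t)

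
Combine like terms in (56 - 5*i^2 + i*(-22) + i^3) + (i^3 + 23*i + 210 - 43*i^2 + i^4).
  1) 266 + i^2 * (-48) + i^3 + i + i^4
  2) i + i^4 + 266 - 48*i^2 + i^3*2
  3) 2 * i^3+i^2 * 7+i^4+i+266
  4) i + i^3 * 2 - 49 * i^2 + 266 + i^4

Adding the polynomials and combining like terms:
(56 - 5*i^2 + i*(-22) + i^3) + (i^3 + 23*i + 210 - 43*i^2 + i^4)
= i + i^4 + 266 - 48*i^2 + i^3*2
2) i + i^4 + 266 - 48*i^2 + i^3*2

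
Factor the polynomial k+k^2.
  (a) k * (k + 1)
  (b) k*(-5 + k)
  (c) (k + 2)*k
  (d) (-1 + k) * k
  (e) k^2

We need to factor k+k^2.
The factored form is k * (k + 1).
a) k * (k + 1)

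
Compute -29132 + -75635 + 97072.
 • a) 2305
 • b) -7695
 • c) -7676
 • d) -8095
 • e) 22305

First: -29132 + -75635 = -104767
Then: -104767 + 97072 = -7695
b) -7695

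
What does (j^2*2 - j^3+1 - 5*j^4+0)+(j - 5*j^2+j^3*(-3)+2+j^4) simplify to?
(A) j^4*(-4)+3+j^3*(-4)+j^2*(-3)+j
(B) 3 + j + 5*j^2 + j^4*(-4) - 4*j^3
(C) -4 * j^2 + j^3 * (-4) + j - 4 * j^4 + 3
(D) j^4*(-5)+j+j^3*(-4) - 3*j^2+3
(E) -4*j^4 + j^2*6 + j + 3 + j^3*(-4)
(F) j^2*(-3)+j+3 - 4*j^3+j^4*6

Adding the polynomials and combining like terms:
(j^2*2 - j^3 + 1 - 5*j^4 + 0) + (j - 5*j^2 + j^3*(-3) + 2 + j^4)
= j^4*(-4)+3+j^3*(-4)+j^2*(-3)+j
A) j^4*(-4)+3+j^3*(-4)+j^2*(-3)+j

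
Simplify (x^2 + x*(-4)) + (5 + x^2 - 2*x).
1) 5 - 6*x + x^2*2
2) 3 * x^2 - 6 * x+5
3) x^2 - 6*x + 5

Adding the polynomials and combining like terms:
(x^2 + x*(-4)) + (5 + x^2 - 2*x)
= 5 - 6*x + x^2*2
1) 5 - 6*x + x^2*2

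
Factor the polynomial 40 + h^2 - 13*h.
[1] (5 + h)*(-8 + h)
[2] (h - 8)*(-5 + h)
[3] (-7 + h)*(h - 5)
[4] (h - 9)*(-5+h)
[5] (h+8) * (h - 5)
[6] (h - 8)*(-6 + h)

We need to factor 40 + h^2 - 13*h.
The factored form is (h - 8)*(-5 + h).
2) (h - 8)*(-5 + h)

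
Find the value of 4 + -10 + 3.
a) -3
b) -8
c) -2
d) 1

First: 4 + -10 = -6
Then: -6 + 3 = -3
a) -3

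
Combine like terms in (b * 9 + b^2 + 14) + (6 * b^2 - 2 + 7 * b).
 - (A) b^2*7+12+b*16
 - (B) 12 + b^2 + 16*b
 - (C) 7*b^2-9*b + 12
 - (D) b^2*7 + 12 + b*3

Adding the polynomials and combining like terms:
(b*9 + b^2 + 14) + (6*b^2 - 2 + 7*b)
= b^2*7+12+b*16
A) b^2*7+12+b*16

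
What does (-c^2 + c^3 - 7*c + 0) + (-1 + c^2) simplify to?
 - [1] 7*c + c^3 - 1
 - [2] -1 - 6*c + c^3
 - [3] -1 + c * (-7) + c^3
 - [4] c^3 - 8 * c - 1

Adding the polynomials and combining like terms:
(-c^2 + c^3 - 7*c + 0) + (-1 + c^2)
= -1 + c * (-7) + c^3
3) -1 + c * (-7) + c^3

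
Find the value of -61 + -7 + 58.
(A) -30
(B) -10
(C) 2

First: -61 + -7 = -68
Then: -68 + 58 = -10
B) -10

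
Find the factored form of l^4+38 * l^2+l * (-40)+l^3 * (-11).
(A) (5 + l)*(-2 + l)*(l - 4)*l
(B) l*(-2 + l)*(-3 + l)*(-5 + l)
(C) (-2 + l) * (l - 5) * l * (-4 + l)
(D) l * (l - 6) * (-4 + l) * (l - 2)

We need to factor l^4+38 * l^2+l * (-40)+l^3 * (-11).
The factored form is (-2 + l) * (l - 5) * l * (-4 + l).
C) (-2 + l) * (l - 5) * l * (-4 + l)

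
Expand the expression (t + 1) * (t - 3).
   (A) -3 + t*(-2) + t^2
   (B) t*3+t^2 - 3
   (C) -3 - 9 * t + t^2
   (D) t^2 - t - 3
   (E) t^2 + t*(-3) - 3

Expanding (t + 1) * (t - 3):
= -3 + t*(-2) + t^2
A) -3 + t*(-2) + t^2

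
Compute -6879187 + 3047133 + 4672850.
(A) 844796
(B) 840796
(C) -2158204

First: -6879187 + 3047133 = -3832054
Then: -3832054 + 4672850 = 840796
B) 840796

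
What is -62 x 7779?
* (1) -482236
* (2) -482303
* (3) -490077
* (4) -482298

-62 * 7779 = -482298
4) -482298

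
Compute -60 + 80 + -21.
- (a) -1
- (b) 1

First: -60 + 80 = 20
Then: 20 + -21 = -1
a) -1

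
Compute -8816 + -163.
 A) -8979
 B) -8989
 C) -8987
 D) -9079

-8816 + -163 = -8979
A) -8979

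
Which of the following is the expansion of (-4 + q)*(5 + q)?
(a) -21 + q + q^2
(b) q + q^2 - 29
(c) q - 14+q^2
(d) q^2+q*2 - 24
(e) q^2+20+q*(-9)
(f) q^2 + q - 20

Expanding (-4 + q)*(5 + q):
= q^2 + q - 20
f) q^2 + q - 20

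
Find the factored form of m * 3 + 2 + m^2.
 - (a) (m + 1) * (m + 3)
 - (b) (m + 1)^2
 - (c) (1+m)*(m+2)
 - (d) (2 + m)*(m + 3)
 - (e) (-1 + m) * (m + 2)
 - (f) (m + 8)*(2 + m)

We need to factor m * 3 + 2 + m^2.
The factored form is (1+m)*(m+2).
c) (1+m)*(m+2)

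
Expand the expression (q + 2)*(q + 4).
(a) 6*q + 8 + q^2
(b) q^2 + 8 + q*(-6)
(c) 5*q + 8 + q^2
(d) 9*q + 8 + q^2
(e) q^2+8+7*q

Expanding (q + 2)*(q + 4):
= 6*q + 8 + q^2
a) 6*q + 8 + q^2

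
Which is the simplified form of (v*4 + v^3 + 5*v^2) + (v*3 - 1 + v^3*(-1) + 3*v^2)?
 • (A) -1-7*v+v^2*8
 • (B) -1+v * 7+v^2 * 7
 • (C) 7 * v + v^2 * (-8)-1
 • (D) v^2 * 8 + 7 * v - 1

Adding the polynomials and combining like terms:
(v*4 + v^3 + 5*v^2) + (v*3 - 1 + v^3*(-1) + 3*v^2)
= v^2 * 8 + 7 * v - 1
D) v^2 * 8 + 7 * v - 1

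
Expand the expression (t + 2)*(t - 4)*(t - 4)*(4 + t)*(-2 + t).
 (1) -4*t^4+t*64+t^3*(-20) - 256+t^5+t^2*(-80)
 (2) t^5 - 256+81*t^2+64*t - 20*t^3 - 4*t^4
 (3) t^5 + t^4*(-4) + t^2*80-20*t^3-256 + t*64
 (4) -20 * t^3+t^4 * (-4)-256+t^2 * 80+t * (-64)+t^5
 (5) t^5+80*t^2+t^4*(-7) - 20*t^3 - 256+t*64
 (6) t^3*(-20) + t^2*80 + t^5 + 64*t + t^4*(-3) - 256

Expanding (t + 2)*(t - 4)*(t - 4)*(4 + t)*(-2 + t):
= t^5 + t^4*(-4) + t^2*80-20*t^3-256 + t*64
3) t^5 + t^4*(-4) + t^2*80-20*t^3-256 + t*64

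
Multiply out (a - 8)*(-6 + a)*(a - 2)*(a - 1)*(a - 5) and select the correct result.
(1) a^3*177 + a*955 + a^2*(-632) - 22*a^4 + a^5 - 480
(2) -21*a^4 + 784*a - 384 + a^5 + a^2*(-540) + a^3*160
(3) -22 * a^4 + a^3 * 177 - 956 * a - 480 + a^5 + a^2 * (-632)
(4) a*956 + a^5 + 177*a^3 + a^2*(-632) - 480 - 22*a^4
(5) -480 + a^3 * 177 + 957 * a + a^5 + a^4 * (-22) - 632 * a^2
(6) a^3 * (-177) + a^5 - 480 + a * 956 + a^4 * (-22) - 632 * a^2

Expanding (a - 8)*(-6 + a)*(a - 2)*(a - 1)*(a - 5):
= a*956 + a^5 + 177*a^3 + a^2*(-632) - 480 - 22*a^4
4) a*956 + a^5 + 177*a^3 + a^2*(-632) - 480 - 22*a^4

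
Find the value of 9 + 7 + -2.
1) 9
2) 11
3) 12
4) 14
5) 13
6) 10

First: 9 + 7 = 16
Then: 16 + -2 = 14
4) 14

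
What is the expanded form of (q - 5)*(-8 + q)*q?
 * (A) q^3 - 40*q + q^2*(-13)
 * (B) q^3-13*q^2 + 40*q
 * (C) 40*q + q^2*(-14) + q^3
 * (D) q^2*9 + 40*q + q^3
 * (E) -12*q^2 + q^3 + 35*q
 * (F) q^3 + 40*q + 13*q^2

Expanding (q - 5)*(-8 + q)*q:
= q^3-13*q^2 + 40*q
B) q^3-13*q^2 + 40*q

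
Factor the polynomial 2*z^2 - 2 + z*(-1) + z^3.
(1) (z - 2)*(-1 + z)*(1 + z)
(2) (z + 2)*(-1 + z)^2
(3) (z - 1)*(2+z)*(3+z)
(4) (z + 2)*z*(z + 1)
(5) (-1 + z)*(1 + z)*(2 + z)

We need to factor 2*z^2 - 2 + z*(-1) + z^3.
The factored form is (-1 + z)*(1 + z)*(2 + z).
5) (-1 + z)*(1 + z)*(2 + z)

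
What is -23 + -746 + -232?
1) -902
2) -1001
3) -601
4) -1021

First: -23 + -746 = -769
Then: -769 + -232 = -1001
2) -1001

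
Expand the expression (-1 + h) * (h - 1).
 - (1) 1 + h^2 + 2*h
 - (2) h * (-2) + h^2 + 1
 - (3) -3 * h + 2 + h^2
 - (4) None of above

Expanding (-1 + h) * (h - 1):
= h * (-2) + h^2 + 1
2) h * (-2) + h^2 + 1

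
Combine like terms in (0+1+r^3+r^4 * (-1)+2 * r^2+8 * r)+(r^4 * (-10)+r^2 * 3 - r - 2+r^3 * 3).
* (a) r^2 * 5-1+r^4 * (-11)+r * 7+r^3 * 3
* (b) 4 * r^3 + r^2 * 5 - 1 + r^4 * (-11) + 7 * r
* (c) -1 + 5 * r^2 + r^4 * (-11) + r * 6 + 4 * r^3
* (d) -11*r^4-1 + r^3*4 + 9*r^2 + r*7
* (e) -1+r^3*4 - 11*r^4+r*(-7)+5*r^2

Adding the polynomials and combining like terms:
(0 + 1 + r^3 + r^4*(-1) + 2*r^2 + 8*r) + (r^4*(-10) + r^2*3 - r - 2 + r^3*3)
= 4 * r^3 + r^2 * 5 - 1 + r^4 * (-11) + 7 * r
b) 4 * r^3 + r^2 * 5 - 1 + r^4 * (-11) + 7 * r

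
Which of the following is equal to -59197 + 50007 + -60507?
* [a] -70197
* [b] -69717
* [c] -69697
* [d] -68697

First: -59197 + 50007 = -9190
Then: -9190 + -60507 = -69697
c) -69697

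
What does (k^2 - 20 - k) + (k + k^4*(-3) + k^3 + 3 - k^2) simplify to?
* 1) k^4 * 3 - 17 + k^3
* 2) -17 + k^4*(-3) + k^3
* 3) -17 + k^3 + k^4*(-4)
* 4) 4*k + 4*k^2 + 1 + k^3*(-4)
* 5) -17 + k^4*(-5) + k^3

Adding the polynomials and combining like terms:
(k^2 - 20 - k) + (k + k^4*(-3) + k^3 + 3 - k^2)
= -17 + k^4*(-3) + k^3
2) -17 + k^4*(-3) + k^3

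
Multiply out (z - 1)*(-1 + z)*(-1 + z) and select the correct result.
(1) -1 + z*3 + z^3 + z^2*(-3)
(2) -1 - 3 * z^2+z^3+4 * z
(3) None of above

Expanding (z - 1)*(-1 + z)*(-1 + z):
= -1 + z*3 + z^3 + z^2*(-3)
1) -1 + z*3 + z^3 + z^2*(-3)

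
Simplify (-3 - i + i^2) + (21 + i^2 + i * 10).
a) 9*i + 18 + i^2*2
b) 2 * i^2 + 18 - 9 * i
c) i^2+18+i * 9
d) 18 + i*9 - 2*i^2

Adding the polynomials and combining like terms:
(-3 - i + i^2) + (21 + i^2 + i*10)
= 9*i + 18 + i^2*2
a) 9*i + 18 + i^2*2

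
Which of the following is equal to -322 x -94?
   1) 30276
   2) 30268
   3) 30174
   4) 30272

-322 * -94 = 30268
2) 30268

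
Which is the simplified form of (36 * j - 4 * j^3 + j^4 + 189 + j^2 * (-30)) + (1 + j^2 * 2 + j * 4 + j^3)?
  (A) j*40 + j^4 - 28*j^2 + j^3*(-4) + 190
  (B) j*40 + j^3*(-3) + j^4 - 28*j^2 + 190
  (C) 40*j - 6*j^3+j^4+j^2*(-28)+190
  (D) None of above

Adding the polynomials and combining like terms:
(36*j - 4*j^3 + j^4 + 189 + j^2*(-30)) + (1 + j^2*2 + j*4 + j^3)
= j*40 + j^3*(-3) + j^4 - 28*j^2 + 190
B) j*40 + j^3*(-3) + j^4 - 28*j^2 + 190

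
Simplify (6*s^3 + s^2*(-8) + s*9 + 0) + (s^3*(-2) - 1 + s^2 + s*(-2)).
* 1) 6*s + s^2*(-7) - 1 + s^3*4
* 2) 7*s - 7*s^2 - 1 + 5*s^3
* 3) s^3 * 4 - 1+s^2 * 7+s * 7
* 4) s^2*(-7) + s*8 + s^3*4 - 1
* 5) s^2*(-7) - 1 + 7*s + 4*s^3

Adding the polynomials and combining like terms:
(6*s^3 + s^2*(-8) + s*9 + 0) + (s^3*(-2) - 1 + s^2 + s*(-2))
= s^2*(-7) - 1 + 7*s + 4*s^3
5) s^2*(-7) - 1 + 7*s + 4*s^3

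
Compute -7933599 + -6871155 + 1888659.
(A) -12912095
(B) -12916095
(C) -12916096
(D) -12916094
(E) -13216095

First: -7933599 + -6871155 = -14804754
Then: -14804754 + 1888659 = -12916095
B) -12916095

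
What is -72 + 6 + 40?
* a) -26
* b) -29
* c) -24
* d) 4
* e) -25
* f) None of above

First: -72 + 6 = -66
Then: -66 + 40 = -26
a) -26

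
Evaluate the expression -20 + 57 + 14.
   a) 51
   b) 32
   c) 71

First: -20 + 57 = 37
Then: 37 + 14 = 51
a) 51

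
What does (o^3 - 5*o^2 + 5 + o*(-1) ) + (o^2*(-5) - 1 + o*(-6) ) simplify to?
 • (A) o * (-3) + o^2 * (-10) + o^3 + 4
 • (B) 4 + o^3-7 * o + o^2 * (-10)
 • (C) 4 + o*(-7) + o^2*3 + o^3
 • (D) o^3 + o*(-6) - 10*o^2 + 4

Adding the polynomials and combining like terms:
(o^3 - 5*o^2 + 5 + o*(-1)) + (o^2*(-5) - 1 + o*(-6))
= 4 + o^3-7 * o + o^2 * (-10)
B) 4 + o^3-7 * o + o^2 * (-10)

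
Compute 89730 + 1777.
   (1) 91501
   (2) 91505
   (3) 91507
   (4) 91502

89730 + 1777 = 91507
3) 91507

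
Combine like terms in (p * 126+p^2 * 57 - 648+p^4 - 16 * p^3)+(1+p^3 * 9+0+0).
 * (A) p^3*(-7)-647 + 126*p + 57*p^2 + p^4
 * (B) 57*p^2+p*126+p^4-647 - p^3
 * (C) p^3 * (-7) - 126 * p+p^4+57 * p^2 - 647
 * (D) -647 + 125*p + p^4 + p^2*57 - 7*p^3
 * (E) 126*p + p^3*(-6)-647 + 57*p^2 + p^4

Adding the polynomials and combining like terms:
(p*126 + p^2*57 - 648 + p^4 - 16*p^3) + (1 + p^3*9 + 0 + 0)
= p^3*(-7)-647 + 126*p + 57*p^2 + p^4
A) p^3*(-7)-647 + 126*p + 57*p^2 + p^4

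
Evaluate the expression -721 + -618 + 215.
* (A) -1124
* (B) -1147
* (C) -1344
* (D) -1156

First: -721 + -618 = -1339
Then: -1339 + 215 = -1124
A) -1124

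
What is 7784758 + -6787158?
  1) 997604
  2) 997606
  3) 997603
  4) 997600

7784758 + -6787158 = 997600
4) 997600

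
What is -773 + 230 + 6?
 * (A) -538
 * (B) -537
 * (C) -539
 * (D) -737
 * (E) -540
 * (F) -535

First: -773 + 230 = -543
Then: -543 + 6 = -537
B) -537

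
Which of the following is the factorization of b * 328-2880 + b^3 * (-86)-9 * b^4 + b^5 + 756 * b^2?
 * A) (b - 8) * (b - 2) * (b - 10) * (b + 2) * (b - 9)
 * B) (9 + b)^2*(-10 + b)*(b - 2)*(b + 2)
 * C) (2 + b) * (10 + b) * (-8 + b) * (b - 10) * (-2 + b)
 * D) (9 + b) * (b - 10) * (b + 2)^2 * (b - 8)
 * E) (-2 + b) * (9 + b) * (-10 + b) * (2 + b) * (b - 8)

We need to factor b * 328-2880 + b^3 * (-86)-9 * b^4 + b^5 + 756 * b^2.
The factored form is (-2 + b) * (9 + b) * (-10 + b) * (2 + b) * (b - 8).
E) (-2 + b) * (9 + b) * (-10 + b) * (2 + b) * (b - 8)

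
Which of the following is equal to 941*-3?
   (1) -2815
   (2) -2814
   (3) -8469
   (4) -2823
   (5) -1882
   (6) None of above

941 * -3 = -2823
4) -2823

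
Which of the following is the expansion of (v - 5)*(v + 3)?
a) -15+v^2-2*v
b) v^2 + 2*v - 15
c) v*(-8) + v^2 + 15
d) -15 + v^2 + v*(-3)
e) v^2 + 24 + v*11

Expanding (v - 5)*(v + 3):
= -15+v^2-2*v
a) -15+v^2-2*v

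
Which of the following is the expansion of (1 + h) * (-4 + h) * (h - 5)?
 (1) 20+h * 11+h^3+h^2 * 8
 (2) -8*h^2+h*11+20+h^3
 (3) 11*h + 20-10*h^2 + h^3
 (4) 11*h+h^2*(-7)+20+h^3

Expanding (1 + h) * (-4 + h) * (h - 5):
= -8*h^2+h*11+20+h^3
2) -8*h^2+h*11+20+h^3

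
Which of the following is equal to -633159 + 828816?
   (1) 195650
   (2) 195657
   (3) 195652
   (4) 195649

-633159 + 828816 = 195657
2) 195657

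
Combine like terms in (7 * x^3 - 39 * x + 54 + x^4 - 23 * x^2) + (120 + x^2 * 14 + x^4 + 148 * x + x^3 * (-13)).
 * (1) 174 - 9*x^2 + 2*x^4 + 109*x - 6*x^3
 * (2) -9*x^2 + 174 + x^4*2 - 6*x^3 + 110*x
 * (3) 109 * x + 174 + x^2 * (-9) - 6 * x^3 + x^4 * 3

Adding the polynomials and combining like terms:
(7*x^3 - 39*x + 54 + x^4 - 23*x^2) + (120 + x^2*14 + x^4 + 148*x + x^3*(-13))
= 174 - 9*x^2 + 2*x^4 + 109*x - 6*x^3
1) 174 - 9*x^2 + 2*x^4 + 109*x - 6*x^3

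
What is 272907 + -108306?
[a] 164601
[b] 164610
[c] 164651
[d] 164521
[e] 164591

272907 + -108306 = 164601
a) 164601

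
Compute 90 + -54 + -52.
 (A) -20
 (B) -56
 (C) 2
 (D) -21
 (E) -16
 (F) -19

First: 90 + -54 = 36
Then: 36 + -52 = -16
E) -16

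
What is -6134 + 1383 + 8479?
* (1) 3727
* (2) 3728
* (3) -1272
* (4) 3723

First: -6134 + 1383 = -4751
Then: -4751 + 8479 = 3728
2) 3728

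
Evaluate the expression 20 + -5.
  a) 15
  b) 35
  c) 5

20 + -5 = 15
a) 15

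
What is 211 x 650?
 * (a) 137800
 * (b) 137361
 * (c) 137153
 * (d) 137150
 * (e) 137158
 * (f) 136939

211 * 650 = 137150
d) 137150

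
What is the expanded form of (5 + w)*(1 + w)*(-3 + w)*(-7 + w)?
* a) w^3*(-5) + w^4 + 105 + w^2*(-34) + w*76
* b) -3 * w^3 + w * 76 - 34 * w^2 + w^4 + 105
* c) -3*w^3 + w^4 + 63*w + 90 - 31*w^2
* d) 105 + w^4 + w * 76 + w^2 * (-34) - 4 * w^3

Expanding (5 + w)*(1 + w)*(-3 + w)*(-7 + w):
= 105 + w^4 + w * 76 + w^2 * (-34) - 4 * w^3
d) 105 + w^4 + w * 76 + w^2 * (-34) - 4 * w^3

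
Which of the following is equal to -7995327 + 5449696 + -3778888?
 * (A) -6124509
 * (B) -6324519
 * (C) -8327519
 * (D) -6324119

First: -7995327 + 5449696 = -2545631
Then: -2545631 + -3778888 = -6324519
B) -6324519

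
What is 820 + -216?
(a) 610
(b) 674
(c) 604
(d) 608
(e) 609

820 + -216 = 604
c) 604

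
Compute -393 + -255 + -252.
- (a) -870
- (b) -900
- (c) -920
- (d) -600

First: -393 + -255 = -648
Then: -648 + -252 = -900
b) -900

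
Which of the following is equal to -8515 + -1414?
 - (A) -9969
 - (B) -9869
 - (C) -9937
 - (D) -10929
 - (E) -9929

-8515 + -1414 = -9929
E) -9929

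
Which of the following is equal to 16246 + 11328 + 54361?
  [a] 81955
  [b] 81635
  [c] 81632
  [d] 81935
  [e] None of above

First: 16246 + 11328 = 27574
Then: 27574 + 54361 = 81935
d) 81935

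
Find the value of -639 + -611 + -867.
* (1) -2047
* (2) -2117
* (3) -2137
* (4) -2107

First: -639 + -611 = -1250
Then: -1250 + -867 = -2117
2) -2117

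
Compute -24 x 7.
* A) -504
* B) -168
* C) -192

-24 * 7 = -168
B) -168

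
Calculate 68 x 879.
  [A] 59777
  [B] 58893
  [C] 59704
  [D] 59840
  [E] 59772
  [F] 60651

68 * 879 = 59772
E) 59772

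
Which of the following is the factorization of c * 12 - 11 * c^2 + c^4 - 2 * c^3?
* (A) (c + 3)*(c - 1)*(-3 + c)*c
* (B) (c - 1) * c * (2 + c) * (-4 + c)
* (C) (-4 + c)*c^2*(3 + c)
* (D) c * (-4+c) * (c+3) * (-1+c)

We need to factor c * 12 - 11 * c^2 + c^4 - 2 * c^3.
The factored form is c * (-4+c) * (c+3) * (-1+c).
D) c * (-4+c) * (c+3) * (-1+c)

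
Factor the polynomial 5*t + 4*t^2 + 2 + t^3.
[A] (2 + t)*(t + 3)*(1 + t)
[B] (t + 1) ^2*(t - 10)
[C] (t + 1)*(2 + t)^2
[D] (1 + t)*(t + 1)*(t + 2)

We need to factor 5*t + 4*t^2 + 2 + t^3.
The factored form is (1 + t)*(t + 1)*(t + 2).
D) (1 + t)*(t + 1)*(t + 2)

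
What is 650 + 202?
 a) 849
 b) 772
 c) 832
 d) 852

650 + 202 = 852
d) 852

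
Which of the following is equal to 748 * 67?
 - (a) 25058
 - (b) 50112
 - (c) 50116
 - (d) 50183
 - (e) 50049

748 * 67 = 50116
c) 50116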